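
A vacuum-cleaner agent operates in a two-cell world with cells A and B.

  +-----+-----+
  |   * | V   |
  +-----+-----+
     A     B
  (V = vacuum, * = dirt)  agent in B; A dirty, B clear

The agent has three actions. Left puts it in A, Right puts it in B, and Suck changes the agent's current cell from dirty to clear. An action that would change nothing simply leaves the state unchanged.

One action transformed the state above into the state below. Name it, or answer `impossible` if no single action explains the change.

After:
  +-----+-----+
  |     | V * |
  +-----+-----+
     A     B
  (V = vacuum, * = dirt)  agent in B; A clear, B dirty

impossible

try  Left: loc=A A=dirty B=clear
try Right: loc=B A=dirty B=clear
try  Suck: loc=B A=dirty B=clear
no single action produces the after-state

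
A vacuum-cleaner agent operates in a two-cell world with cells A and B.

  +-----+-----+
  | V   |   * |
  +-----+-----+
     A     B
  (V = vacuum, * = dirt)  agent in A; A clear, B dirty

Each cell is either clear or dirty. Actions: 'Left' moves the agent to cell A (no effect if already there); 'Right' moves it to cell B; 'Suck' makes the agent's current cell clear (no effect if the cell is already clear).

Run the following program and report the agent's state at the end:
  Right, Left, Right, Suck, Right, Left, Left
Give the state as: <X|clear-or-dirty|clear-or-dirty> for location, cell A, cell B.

1. Right → <B|clear|dirty>
2. Left → <A|clear|dirty>
3. Right → <B|clear|dirty>
4. Suck → <B|clear|clear>
5. Right → <B|clear|clear>
6. Left → <A|clear|clear>
7. Left → <A|clear|clear>

<A|clear|clear>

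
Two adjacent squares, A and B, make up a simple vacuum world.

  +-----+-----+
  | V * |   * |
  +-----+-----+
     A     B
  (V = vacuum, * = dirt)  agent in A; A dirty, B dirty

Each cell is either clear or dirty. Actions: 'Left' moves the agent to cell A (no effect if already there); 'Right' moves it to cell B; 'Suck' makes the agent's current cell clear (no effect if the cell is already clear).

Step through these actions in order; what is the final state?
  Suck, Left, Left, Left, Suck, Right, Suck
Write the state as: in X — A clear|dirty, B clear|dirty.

in B — A clear, B clear

t=1 Suck ⇒ in A — A clear, B dirty
t=2 Left ⇒ in A — A clear, B dirty
t=3 Left ⇒ in A — A clear, B dirty
t=4 Left ⇒ in A — A clear, B dirty
t=5 Suck ⇒ in A — A clear, B dirty
t=6 Right ⇒ in B — A clear, B dirty
t=7 Suck ⇒ in B — A clear, B clear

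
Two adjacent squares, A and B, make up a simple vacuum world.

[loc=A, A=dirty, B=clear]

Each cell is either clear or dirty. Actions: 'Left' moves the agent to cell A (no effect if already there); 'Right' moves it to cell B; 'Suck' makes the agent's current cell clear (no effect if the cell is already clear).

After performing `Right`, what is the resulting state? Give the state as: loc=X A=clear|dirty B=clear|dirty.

loc=B A=dirty B=clear

start: loc=A A=dirty B=clear
Right (#1): loc=B A=dirty B=clear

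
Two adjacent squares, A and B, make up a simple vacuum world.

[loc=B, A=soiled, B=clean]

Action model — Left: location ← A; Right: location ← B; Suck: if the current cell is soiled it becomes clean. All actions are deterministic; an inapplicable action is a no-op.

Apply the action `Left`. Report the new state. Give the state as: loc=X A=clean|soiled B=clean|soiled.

start: loc=B A=soiled B=clean
t=1 Left ⇒ loc=A A=soiled B=clean

loc=A A=soiled B=clean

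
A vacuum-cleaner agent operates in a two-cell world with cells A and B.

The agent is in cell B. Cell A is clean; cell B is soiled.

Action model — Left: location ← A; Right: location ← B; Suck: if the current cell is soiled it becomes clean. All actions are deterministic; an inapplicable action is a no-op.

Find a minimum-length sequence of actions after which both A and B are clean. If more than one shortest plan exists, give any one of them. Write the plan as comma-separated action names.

1. Suck → <B|clean|clean>
min 1: B is soiled, one Suck

Suck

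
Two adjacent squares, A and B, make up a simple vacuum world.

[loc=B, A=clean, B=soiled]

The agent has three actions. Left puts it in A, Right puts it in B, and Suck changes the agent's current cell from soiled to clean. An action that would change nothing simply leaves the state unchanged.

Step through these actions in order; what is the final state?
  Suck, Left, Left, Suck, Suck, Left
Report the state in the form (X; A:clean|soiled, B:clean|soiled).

(A; A:clean, B:clean)

[1] after Suck: (B; A:clean, B:clean)
[2] after Left: (A; A:clean, B:clean)
[3] after Left: (A; A:clean, B:clean)
[4] after Suck: (A; A:clean, B:clean)
[5] after Suck: (A; A:clean, B:clean)
[6] after Left: (A; A:clean, B:clean)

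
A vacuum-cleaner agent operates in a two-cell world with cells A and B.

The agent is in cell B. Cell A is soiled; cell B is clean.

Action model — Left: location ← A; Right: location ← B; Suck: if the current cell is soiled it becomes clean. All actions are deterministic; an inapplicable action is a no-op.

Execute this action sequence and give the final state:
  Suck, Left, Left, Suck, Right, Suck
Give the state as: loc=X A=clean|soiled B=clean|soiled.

step 1/6 (Suck): loc=B A=soiled B=clean
step 2/6 (Left): loc=A A=soiled B=clean
step 3/6 (Left): loc=A A=soiled B=clean
step 4/6 (Suck): loc=A A=clean B=clean
step 5/6 (Right): loc=B A=clean B=clean
step 6/6 (Suck): loc=B A=clean B=clean

loc=B A=clean B=clean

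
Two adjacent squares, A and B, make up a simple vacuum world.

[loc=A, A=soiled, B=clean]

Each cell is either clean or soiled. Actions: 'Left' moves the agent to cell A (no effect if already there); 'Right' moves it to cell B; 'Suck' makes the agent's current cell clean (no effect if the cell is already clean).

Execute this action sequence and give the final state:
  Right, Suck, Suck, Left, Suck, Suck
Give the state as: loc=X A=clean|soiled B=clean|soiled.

loc=A A=clean B=clean

1) do Right; now loc=B A=soiled B=clean
2) do Suck; now loc=B A=soiled B=clean
3) do Suck; now loc=B A=soiled B=clean
4) do Left; now loc=A A=soiled B=clean
5) do Suck; now loc=A A=clean B=clean
6) do Suck; now loc=A A=clean B=clean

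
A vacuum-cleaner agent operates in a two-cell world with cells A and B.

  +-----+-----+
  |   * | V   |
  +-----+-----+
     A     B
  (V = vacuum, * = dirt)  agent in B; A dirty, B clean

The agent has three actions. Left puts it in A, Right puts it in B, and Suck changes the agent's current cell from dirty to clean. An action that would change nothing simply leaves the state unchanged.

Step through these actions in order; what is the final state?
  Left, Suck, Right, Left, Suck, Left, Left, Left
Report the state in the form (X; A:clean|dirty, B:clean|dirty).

(A; A:clean, B:clean)

step 1/8 (Left): (A; A:dirty, B:clean)
step 2/8 (Suck): (A; A:clean, B:clean)
step 3/8 (Right): (B; A:clean, B:clean)
step 4/8 (Left): (A; A:clean, B:clean)
step 5/8 (Suck): (A; A:clean, B:clean)
step 6/8 (Left): (A; A:clean, B:clean)
step 7/8 (Left): (A; A:clean, B:clean)
step 8/8 (Left): (A; A:clean, B:clean)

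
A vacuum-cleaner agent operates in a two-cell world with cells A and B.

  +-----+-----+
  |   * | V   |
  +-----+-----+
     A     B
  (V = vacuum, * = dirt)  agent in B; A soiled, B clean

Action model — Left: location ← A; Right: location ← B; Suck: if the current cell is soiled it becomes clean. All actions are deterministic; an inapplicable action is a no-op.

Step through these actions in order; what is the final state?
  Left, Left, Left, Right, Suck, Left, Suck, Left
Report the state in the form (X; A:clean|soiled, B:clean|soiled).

Left (#1): (A; A:soiled, B:clean)
Left (#2): (A; A:soiled, B:clean)
Left (#3): (A; A:soiled, B:clean)
Right (#4): (B; A:soiled, B:clean)
Suck (#5): (B; A:soiled, B:clean)
Left (#6): (A; A:soiled, B:clean)
Suck (#7): (A; A:clean, B:clean)
Left (#8): (A; A:clean, B:clean)

(A; A:clean, B:clean)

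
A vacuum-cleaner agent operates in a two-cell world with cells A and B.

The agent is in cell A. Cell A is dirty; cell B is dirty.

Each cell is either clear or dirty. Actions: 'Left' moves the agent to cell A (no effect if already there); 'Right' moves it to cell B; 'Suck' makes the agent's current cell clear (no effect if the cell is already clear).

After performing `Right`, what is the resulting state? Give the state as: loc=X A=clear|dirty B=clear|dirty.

start: loc=A A=dirty B=dirty
t=1 Right ⇒ loc=B A=dirty B=dirty

loc=B A=dirty B=dirty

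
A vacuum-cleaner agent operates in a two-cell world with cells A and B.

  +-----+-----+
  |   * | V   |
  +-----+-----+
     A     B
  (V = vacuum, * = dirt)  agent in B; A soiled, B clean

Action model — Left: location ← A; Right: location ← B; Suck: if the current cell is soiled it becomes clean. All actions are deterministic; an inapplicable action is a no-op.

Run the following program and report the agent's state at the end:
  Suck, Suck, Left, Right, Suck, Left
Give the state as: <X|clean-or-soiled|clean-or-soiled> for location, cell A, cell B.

1. Suck → <B|soiled|clean>
2. Suck → <B|soiled|clean>
3. Left → <A|soiled|clean>
4. Right → <B|soiled|clean>
5. Suck → <B|soiled|clean>
6. Left → <A|soiled|clean>

<A|soiled|clean>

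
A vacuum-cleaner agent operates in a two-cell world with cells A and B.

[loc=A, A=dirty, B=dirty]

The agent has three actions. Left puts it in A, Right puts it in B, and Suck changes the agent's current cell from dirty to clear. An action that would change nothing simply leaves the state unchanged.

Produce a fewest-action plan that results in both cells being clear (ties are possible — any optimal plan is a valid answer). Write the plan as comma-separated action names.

Suck (#1): <A|clear|dirty>
Right (#2): <B|clear|dirty>
Suck (#3): <B|clear|clear>
min 3: Suck A + move + Suck B

Suck, Right, Suck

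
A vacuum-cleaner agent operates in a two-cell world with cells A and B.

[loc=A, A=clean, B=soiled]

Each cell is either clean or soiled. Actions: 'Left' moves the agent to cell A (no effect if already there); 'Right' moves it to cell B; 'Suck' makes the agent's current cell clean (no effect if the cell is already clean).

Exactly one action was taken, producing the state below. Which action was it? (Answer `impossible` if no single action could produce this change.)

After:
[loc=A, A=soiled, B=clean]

impossible

try  Left: loc=A A=clean B=soiled
try Right: loc=B A=clean B=soiled
try  Suck: loc=A A=clean B=soiled
no single action produces the after-state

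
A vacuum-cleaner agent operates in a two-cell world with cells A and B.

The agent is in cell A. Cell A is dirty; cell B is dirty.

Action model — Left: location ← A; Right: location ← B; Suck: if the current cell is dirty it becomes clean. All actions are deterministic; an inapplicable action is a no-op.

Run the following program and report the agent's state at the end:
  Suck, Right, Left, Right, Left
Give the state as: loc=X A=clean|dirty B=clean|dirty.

loc=A A=clean B=dirty

step 1/5 (Suck): loc=A A=clean B=dirty
step 2/5 (Right): loc=B A=clean B=dirty
step 3/5 (Left): loc=A A=clean B=dirty
step 4/5 (Right): loc=B A=clean B=dirty
step 5/5 (Left): loc=A A=clean B=dirty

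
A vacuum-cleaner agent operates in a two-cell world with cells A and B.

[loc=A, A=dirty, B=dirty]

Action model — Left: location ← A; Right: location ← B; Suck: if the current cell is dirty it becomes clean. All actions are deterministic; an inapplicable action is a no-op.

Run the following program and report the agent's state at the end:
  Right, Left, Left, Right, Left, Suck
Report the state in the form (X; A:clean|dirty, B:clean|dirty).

step 1/6 (Right): (B; A:dirty, B:dirty)
step 2/6 (Left): (A; A:dirty, B:dirty)
step 3/6 (Left): (A; A:dirty, B:dirty)
step 4/6 (Right): (B; A:dirty, B:dirty)
step 5/6 (Left): (A; A:dirty, B:dirty)
step 6/6 (Suck): (A; A:clean, B:dirty)

(A; A:clean, B:dirty)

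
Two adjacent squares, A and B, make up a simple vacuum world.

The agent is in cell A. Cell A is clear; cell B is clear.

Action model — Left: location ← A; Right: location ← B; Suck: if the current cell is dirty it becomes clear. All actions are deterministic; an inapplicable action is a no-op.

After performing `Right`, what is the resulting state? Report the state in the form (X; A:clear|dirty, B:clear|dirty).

start: (A; A:clear, B:clear)
[1] after Right: (B; A:clear, B:clear)

(B; A:clear, B:clear)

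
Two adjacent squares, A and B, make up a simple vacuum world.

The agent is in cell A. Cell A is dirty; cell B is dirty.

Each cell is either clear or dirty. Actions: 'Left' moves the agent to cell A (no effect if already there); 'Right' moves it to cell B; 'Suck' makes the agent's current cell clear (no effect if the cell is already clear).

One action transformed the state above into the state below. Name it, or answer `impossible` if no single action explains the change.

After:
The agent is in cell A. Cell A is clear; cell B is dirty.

Suck

try  Left: <A|dirty|dirty>
try Right: <B|dirty|dirty>
try  Suck: <A|clear|dirty>  ← match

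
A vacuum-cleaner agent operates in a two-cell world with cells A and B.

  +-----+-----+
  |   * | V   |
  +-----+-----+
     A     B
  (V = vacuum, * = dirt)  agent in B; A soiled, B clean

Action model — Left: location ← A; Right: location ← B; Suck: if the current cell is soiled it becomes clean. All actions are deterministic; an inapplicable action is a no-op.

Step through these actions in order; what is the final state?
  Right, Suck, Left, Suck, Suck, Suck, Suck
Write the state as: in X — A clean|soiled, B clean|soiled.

in A — A clean, B clean

1. Right → in B — A soiled, B clean
2. Suck → in B — A soiled, B clean
3. Left → in A — A soiled, B clean
4. Suck → in A — A clean, B clean
5. Suck → in A — A clean, B clean
6. Suck → in A — A clean, B clean
7. Suck → in A — A clean, B clean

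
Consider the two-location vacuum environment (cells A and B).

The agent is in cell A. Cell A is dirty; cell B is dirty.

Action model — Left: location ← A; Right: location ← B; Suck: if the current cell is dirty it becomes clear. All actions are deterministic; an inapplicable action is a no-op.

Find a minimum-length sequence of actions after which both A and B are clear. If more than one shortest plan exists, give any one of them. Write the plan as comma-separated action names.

Suck, Right, Suck

step 1/3 (Suck): in A — A clear, B dirty
step 2/3 (Right): in B — A clear, B dirty
step 3/3 (Suck): in B — A clear, B clear
min 3: Suck A + move + Suck B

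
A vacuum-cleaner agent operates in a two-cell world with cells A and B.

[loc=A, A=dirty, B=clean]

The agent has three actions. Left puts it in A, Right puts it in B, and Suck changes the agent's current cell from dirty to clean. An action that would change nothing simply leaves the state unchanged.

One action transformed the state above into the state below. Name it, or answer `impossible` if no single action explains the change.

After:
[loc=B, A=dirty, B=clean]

Right

try  Left: in A — A dirty, B clean
try Right: in B — A dirty, B clean  ← match
try  Suck: in A — A clean, B clean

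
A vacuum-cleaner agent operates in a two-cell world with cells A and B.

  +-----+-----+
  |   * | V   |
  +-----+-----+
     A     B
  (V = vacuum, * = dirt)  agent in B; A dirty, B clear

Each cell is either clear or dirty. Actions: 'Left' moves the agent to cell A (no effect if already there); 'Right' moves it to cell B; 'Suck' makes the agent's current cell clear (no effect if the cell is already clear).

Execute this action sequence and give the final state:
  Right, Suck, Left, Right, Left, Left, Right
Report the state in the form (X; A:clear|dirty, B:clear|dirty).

1) do Right; now (B; A:dirty, B:clear)
2) do Suck; now (B; A:dirty, B:clear)
3) do Left; now (A; A:dirty, B:clear)
4) do Right; now (B; A:dirty, B:clear)
5) do Left; now (A; A:dirty, B:clear)
6) do Left; now (A; A:dirty, B:clear)
7) do Right; now (B; A:dirty, B:clear)

(B; A:dirty, B:clear)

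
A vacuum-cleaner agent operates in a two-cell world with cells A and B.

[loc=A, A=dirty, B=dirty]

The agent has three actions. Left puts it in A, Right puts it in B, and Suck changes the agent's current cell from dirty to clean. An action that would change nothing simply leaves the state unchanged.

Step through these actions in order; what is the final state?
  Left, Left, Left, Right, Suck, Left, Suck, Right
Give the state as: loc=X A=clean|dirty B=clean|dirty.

loc=B A=clean B=clean

[1] after Left: loc=A A=dirty B=dirty
[2] after Left: loc=A A=dirty B=dirty
[3] after Left: loc=A A=dirty B=dirty
[4] after Right: loc=B A=dirty B=dirty
[5] after Suck: loc=B A=dirty B=clean
[6] after Left: loc=A A=dirty B=clean
[7] after Suck: loc=A A=clean B=clean
[8] after Right: loc=B A=clean B=clean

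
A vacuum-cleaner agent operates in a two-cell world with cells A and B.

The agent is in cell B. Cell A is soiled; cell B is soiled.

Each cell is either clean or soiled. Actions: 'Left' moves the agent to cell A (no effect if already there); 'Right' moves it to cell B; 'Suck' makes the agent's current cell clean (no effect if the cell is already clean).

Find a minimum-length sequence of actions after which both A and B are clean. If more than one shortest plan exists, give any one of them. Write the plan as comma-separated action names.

t=1 Suck ⇒ in B — A soiled, B clean
t=2 Left ⇒ in A — A soiled, B clean
t=3 Suck ⇒ in A — A clean, B clean
min 3: Suck B + move + Suck A

Suck, Left, Suck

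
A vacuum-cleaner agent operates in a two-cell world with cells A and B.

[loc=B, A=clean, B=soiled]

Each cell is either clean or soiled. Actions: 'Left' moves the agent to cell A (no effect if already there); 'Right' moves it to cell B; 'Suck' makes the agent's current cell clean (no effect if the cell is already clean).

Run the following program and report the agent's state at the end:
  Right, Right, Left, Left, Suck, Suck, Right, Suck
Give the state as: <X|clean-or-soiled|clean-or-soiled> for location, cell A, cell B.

<B|clean|clean>

Right (#1): <B|clean|soiled>
Right (#2): <B|clean|soiled>
Left (#3): <A|clean|soiled>
Left (#4): <A|clean|soiled>
Suck (#5): <A|clean|soiled>
Suck (#6): <A|clean|soiled>
Right (#7): <B|clean|soiled>
Suck (#8): <B|clean|clean>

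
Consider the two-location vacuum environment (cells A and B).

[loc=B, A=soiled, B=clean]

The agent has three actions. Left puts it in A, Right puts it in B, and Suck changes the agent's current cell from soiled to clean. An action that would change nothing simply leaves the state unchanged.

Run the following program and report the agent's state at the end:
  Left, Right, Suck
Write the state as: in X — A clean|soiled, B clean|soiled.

[1] after Left: in A — A soiled, B clean
[2] after Right: in B — A soiled, B clean
[3] after Suck: in B — A soiled, B clean

in B — A soiled, B clean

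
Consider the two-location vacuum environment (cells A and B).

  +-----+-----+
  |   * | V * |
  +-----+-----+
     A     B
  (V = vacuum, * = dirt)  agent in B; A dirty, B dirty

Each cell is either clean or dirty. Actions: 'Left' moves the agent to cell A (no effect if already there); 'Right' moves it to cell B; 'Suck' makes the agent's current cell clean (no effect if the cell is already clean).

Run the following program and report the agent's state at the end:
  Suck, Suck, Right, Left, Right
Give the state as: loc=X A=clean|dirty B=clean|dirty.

Suck (#1): loc=B A=dirty B=clean
Suck (#2): loc=B A=dirty B=clean
Right (#3): loc=B A=dirty B=clean
Left (#4): loc=A A=dirty B=clean
Right (#5): loc=B A=dirty B=clean

loc=B A=dirty B=clean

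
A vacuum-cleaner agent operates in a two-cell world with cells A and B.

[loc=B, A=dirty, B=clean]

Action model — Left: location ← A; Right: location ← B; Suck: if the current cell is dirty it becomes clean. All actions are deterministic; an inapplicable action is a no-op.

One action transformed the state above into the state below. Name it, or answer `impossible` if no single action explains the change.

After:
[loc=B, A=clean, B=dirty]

try  Left: loc=A A=dirty B=clean
try Right: loc=B A=dirty B=clean
try  Suck: loc=B A=dirty B=clean
no single action produces the after-state

impossible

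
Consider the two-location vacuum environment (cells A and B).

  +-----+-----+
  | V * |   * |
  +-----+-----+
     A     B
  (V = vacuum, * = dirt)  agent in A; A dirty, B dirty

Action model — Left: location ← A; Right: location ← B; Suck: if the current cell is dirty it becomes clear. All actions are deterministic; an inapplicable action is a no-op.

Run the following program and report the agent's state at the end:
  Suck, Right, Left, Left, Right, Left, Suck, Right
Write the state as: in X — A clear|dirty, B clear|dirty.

in B — A clear, B dirty

1) do Suck; now in A — A clear, B dirty
2) do Right; now in B — A clear, B dirty
3) do Left; now in A — A clear, B dirty
4) do Left; now in A — A clear, B dirty
5) do Right; now in B — A clear, B dirty
6) do Left; now in A — A clear, B dirty
7) do Suck; now in A — A clear, B dirty
8) do Right; now in B — A clear, B dirty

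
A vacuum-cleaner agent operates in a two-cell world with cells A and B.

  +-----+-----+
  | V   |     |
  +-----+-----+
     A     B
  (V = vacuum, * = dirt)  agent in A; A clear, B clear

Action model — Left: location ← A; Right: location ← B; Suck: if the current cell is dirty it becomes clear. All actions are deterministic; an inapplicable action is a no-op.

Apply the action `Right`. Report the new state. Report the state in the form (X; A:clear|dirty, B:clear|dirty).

start: (A; A:clear, B:clear)
Right (#1): (B; A:clear, B:clear)

(B; A:clear, B:clear)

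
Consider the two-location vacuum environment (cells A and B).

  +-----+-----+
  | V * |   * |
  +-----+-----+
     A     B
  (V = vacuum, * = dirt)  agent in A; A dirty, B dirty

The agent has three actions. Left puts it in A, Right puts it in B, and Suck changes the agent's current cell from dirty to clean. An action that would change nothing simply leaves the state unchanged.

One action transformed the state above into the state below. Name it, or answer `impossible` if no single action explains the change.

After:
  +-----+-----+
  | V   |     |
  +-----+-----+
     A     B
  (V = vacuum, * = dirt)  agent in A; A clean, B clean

impossible

try  Left: loc=A A=dirty B=dirty
try Right: loc=B A=dirty B=dirty
try  Suck: loc=A A=clean B=dirty
no single action produces the after-state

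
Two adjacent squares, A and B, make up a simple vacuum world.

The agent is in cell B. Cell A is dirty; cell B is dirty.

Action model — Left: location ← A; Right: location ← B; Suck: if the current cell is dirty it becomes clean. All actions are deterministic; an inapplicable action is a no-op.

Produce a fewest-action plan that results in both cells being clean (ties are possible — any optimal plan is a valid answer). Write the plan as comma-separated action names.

Suck, Left, Suck

Suck (#1): loc=B A=dirty B=clean
Left (#2): loc=A A=dirty B=clean
Suck (#3): loc=A A=clean B=clean
min 3: Suck B + move + Suck A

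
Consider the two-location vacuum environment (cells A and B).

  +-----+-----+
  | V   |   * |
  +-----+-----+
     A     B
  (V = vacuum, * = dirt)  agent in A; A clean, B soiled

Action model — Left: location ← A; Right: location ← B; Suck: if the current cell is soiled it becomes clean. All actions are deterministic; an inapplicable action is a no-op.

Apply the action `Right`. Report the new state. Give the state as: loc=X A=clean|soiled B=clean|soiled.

start: loc=A A=clean B=soiled
step 1/1 (Right): loc=B A=clean B=soiled

loc=B A=clean B=soiled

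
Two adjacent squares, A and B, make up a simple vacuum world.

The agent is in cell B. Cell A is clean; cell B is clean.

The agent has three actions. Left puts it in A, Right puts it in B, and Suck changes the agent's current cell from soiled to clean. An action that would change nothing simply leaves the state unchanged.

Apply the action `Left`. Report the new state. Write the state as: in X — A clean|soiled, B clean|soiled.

in A — A clean, B clean

start: in B — A clean, B clean
t=1 Left ⇒ in A — A clean, B clean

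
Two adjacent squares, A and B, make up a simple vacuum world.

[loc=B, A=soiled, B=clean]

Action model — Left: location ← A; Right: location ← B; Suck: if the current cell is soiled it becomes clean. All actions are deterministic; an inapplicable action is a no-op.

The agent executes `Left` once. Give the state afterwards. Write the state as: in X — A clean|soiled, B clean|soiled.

in A — A soiled, B clean

start: in B — A soiled, B clean
1. Left → in A — A soiled, B clean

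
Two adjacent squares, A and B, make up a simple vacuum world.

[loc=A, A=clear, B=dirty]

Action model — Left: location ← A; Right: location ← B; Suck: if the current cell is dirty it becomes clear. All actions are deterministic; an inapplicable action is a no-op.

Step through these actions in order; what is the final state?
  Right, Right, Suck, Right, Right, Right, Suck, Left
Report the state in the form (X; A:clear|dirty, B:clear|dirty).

(A; A:clear, B:clear)

[1] after Right: (B; A:clear, B:dirty)
[2] after Right: (B; A:clear, B:dirty)
[3] after Suck: (B; A:clear, B:clear)
[4] after Right: (B; A:clear, B:clear)
[5] after Right: (B; A:clear, B:clear)
[6] after Right: (B; A:clear, B:clear)
[7] after Suck: (B; A:clear, B:clear)
[8] after Left: (A; A:clear, B:clear)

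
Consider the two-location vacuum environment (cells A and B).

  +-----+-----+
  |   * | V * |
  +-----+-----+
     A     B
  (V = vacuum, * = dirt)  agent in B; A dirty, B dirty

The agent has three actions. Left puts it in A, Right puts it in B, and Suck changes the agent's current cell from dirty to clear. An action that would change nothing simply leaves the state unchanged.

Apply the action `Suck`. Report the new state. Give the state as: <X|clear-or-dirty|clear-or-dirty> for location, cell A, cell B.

start: <B|dirty|dirty>
Suck (#1): <B|dirty|clear>

<B|dirty|clear>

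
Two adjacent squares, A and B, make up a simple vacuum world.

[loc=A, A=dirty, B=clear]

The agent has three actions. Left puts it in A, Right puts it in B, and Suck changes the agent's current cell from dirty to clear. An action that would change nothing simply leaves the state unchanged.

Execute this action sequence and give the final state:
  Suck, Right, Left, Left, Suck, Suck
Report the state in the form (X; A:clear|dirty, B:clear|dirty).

t=1 Suck ⇒ (A; A:clear, B:clear)
t=2 Right ⇒ (B; A:clear, B:clear)
t=3 Left ⇒ (A; A:clear, B:clear)
t=4 Left ⇒ (A; A:clear, B:clear)
t=5 Suck ⇒ (A; A:clear, B:clear)
t=6 Suck ⇒ (A; A:clear, B:clear)

(A; A:clear, B:clear)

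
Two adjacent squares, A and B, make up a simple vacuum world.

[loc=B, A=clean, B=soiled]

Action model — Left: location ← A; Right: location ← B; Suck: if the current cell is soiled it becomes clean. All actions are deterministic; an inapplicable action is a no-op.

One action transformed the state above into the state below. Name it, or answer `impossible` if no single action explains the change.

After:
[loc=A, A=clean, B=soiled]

Left

try  Left: <A|clean|soiled>  ← match
try Right: <B|clean|soiled>
try  Suck: <B|clean|clean>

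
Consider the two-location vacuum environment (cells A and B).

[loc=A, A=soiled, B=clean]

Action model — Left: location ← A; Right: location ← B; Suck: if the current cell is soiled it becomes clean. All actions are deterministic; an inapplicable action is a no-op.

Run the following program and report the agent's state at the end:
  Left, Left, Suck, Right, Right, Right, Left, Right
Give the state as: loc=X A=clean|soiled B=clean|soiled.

[1] after Left: loc=A A=soiled B=clean
[2] after Left: loc=A A=soiled B=clean
[3] after Suck: loc=A A=clean B=clean
[4] after Right: loc=B A=clean B=clean
[5] after Right: loc=B A=clean B=clean
[6] after Right: loc=B A=clean B=clean
[7] after Left: loc=A A=clean B=clean
[8] after Right: loc=B A=clean B=clean

loc=B A=clean B=clean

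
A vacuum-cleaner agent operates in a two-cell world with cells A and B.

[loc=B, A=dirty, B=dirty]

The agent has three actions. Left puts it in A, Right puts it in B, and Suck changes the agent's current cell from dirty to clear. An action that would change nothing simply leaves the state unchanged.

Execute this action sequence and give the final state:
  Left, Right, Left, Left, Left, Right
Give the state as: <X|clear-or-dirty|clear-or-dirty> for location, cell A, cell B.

<B|dirty|dirty>

step 1/6 (Left): <A|dirty|dirty>
step 2/6 (Right): <B|dirty|dirty>
step 3/6 (Left): <A|dirty|dirty>
step 4/6 (Left): <A|dirty|dirty>
step 5/6 (Left): <A|dirty|dirty>
step 6/6 (Right): <B|dirty|dirty>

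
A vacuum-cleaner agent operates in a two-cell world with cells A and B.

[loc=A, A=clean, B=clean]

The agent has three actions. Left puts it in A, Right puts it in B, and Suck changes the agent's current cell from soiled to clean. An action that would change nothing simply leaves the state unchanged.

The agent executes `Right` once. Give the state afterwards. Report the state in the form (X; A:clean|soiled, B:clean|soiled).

start: (A; A:clean, B:clean)
1. Right → (B; A:clean, B:clean)

(B; A:clean, B:clean)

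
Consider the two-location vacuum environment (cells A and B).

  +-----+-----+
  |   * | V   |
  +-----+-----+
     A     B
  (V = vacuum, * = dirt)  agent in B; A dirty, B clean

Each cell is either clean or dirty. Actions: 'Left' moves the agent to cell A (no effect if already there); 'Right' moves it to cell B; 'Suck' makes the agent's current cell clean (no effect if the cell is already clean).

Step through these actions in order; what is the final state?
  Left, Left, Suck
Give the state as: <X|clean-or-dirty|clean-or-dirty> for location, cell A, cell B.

step 1/3 (Left): <A|dirty|clean>
step 2/3 (Left): <A|dirty|clean>
step 3/3 (Suck): <A|clean|clean>

<A|clean|clean>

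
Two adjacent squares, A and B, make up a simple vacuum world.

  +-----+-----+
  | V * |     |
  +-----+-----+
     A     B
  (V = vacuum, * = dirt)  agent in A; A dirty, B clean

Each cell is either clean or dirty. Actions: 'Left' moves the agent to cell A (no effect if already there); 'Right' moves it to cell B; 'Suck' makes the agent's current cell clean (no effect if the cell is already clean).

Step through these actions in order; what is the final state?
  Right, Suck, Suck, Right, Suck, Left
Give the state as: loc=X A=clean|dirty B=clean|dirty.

loc=A A=dirty B=clean

t=1 Right ⇒ loc=B A=dirty B=clean
t=2 Suck ⇒ loc=B A=dirty B=clean
t=3 Suck ⇒ loc=B A=dirty B=clean
t=4 Right ⇒ loc=B A=dirty B=clean
t=5 Suck ⇒ loc=B A=dirty B=clean
t=6 Left ⇒ loc=A A=dirty B=clean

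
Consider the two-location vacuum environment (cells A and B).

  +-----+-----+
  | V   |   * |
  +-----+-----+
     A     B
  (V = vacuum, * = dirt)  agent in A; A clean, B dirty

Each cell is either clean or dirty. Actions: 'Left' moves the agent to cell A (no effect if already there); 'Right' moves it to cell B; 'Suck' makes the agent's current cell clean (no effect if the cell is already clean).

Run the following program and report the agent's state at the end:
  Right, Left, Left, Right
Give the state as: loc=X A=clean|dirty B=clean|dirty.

loc=B A=clean B=dirty

Right (#1): loc=B A=clean B=dirty
Left (#2): loc=A A=clean B=dirty
Left (#3): loc=A A=clean B=dirty
Right (#4): loc=B A=clean B=dirty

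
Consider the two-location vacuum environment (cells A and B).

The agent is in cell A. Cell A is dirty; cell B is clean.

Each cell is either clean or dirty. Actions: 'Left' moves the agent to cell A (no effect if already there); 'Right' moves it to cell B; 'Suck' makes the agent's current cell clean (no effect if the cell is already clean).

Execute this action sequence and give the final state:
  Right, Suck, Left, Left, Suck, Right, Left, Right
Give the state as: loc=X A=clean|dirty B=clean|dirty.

1. Right → loc=B A=dirty B=clean
2. Suck → loc=B A=dirty B=clean
3. Left → loc=A A=dirty B=clean
4. Left → loc=A A=dirty B=clean
5. Suck → loc=A A=clean B=clean
6. Right → loc=B A=clean B=clean
7. Left → loc=A A=clean B=clean
8. Right → loc=B A=clean B=clean

loc=B A=clean B=clean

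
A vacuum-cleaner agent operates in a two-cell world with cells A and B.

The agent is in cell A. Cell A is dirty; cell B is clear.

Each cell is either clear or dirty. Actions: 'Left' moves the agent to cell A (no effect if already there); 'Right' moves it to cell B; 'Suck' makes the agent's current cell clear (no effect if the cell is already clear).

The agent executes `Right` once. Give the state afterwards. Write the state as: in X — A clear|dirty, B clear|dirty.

in B — A dirty, B clear

start: in A — A dirty, B clear
step 1/1 (Right): in B — A dirty, B clear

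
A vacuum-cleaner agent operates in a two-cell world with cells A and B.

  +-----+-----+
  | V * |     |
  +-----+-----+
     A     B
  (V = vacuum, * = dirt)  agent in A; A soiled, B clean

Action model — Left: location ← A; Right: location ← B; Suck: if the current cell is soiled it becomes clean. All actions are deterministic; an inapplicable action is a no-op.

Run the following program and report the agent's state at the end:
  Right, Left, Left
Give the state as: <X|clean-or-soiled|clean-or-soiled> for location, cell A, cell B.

[1] after Right: <B|soiled|clean>
[2] after Left: <A|soiled|clean>
[3] after Left: <A|soiled|clean>

<A|soiled|clean>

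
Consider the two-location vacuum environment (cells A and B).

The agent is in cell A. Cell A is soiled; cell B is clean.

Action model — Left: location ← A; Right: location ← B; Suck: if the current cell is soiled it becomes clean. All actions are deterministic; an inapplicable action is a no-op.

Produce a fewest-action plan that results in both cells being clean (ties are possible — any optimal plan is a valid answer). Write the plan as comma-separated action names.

Suck

1. Suck → <A|clean|clean>
min 1: A is soiled, one Suck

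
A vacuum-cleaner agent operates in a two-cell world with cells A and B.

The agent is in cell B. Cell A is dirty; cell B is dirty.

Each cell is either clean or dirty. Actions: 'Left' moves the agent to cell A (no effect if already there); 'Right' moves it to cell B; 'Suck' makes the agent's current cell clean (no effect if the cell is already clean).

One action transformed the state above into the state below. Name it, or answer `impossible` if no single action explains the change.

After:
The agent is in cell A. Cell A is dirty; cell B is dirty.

try  Left: in A — A dirty, B dirty  ← match
try Right: in B — A dirty, B dirty
try  Suck: in B — A dirty, B clean

Left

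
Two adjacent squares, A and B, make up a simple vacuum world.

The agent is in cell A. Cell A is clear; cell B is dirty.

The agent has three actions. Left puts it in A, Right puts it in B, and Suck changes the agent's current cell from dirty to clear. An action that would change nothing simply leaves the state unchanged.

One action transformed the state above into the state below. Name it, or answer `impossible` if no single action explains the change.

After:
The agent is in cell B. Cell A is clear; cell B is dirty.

try  Left: loc=A A=clear B=dirty
try Right: loc=B A=clear B=dirty  ← match
try  Suck: loc=A A=clear B=dirty

Right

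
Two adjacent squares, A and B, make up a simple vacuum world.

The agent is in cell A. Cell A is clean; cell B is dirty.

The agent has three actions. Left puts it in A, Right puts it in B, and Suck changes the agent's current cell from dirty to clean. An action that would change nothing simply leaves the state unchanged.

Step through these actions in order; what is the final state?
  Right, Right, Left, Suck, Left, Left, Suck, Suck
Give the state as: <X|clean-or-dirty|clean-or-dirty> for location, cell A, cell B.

<A|clean|dirty>

t=1 Right ⇒ <B|clean|dirty>
t=2 Right ⇒ <B|clean|dirty>
t=3 Left ⇒ <A|clean|dirty>
t=4 Suck ⇒ <A|clean|dirty>
t=5 Left ⇒ <A|clean|dirty>
t=6 Left ⇒ <A|clean|dirty>
t=7 Suck ⇒ <A|clean|dirty>
t=8 Suck ⇒ <A|clean|dirty>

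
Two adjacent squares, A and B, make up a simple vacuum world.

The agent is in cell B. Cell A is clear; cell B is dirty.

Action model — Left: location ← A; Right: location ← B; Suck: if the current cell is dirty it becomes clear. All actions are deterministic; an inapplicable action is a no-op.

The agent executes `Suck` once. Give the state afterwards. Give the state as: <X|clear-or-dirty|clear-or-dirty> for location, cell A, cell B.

<B|clear|clear>

start: <B|clear|dirty>
1) do Suck; now <B|clear|clear>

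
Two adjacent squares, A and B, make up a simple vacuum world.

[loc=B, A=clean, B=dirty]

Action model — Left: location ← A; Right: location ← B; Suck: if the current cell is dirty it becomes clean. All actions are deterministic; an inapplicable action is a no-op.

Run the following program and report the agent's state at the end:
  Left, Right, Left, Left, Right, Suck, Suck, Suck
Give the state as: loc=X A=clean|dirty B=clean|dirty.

t=1 Left ⇒ loc=A A=clean B=dirty
t=2 Right ⇒ loc=B A=clean B=dirty
t=3 Left ⇒ loc=A A=clean B=dirty
t=4 Left ⇒ loc=A A=clean B=dirty
t=5 Right ⇒ loc=B A=clean B=dirty
t=6 Suck ⇒ loc=B A=clean B=clean
t=7 Suck ⇒ loc=B A=clean B=clean
t=8 Suck ⇒ loc=B A=clean B=clean

loc=B A=clean B=clean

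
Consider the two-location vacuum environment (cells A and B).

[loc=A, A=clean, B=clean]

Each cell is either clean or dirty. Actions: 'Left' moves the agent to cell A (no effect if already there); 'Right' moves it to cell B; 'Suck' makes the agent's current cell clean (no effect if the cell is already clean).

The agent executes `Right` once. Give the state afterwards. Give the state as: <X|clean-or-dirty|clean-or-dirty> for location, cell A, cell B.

start: <A|clean|clean>
t=1 Right ⇒ <B|clean|clean>

<B|clean|clean>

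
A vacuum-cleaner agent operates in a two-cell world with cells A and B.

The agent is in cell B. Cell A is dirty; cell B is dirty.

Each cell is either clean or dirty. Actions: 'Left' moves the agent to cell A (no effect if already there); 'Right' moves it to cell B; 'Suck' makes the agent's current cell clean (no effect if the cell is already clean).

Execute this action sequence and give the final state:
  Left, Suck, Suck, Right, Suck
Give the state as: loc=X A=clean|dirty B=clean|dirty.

loc=B A=clean B=clean

Left (#1): loc=A A=dirty B=dirty
Suck (#2): loc=A A=clean B=dirty
Suck (#3): loc=A A=clean B=dirty
Right (#4): loc=B A=clean B=dirty
Suck (#5): loc=B A=clean B=clean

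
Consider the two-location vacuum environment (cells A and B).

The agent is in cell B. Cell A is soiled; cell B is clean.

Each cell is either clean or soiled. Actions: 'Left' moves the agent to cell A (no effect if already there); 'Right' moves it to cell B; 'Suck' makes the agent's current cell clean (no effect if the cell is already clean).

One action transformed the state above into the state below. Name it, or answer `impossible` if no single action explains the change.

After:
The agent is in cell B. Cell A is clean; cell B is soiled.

impossible

try  Left: in A — A soiled, B clean
try Right: in B — A soiled, B clean
try  Suck: in B — A soiled, B clean
no single action produces the after-state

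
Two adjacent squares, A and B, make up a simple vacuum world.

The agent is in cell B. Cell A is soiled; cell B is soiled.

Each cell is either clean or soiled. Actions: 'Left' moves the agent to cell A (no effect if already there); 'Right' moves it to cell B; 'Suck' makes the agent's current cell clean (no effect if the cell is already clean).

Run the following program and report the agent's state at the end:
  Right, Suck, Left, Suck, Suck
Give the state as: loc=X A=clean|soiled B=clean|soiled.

t=1 Right ⇒ loc=B A=soiled B=soiled
t=2 Suck ⇒ loc=B A=soiled B=clean
t=3 Left ⇒ loc=A A=soiled B=clean
t=4 Suck ⇒ loc=A A=clean B=clean
t=5 Suck ⇒ loc=A A=clean B=clean

loc=A A=clean B=clean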